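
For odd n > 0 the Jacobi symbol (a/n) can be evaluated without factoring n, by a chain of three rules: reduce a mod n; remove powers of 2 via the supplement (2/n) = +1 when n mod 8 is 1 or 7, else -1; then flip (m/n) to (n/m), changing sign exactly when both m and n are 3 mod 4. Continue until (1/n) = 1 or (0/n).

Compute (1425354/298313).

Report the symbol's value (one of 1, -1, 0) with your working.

-1

(1425354/298313): 1425354 mod 298313 = 232102, so (1425354/298313) = (232102/298313)
factor out 2^1: 232102 = 2^1·116051; with 298313 mod 8 = 1, (2/298313) = +1; sign now +1; continue with (116051/298313)
flip (116051/298313) -> (298313/116051): both odd, 116051 mod 4 = 3, 298313 mod 4 = 1, so the flip contributes +1; sign now +1
(298313/116051): 298313 mod 116051 = 66211, so (298313/116051) = (66211/116051)
flip (66211/116051) -> (116051/66211): both odd, 66211 mod 4 = 3, 116051 mod 4 = 3, so the flip contributes -1; sign now -1
(116051/66211): 116051 mod 66211 = 49840, so (116051/66211) = (49840/66211)
factor out 2^4: 49840 = 2^4·3115; with 66211 mod 8 = 3, (2/66211) = -1; sign now -1; continue with (3115/66211)
flip (3115/66211) -> (66211/3115): both odd, 3115 mod 4 = 3, 66211 mod 4 = 3, so the flip contributes -1; sign now +1
(66211/3115): 66211 mod 3115 = 796, so (66211/3115) = (796/3115)
factor out 2^2: 796 = 2^2·199; with 3115 mod 8 = 3, (2/3115) = -1; sign now +1; continue with (199/3115)
flip (199/3115) -> (3115/199): both odd, 199 mod 4 = 3, 3115 mod 4 = 3, so the flip contributes -1; sign now -1
(3115/199): 3115 mod 199 = 130, so (3115/199) = (130/199)
factor out 2^1: 130 = 2^1·65; with 199 mod 8 = 7, (2/199) = +1; sign now -1; continue with (65/199)
flip (65/199) -> (199/65): both odd, 65 mod 4 = 1, 199 mod 4 = 3, so the flip contributes +1; sign now -1
(199/65): 199 mod 65 = 4, so (199/65) = (4/65)
factor out 2^2: 4 = 2^2·1; with 65 mod 8 = 1, (2/65) = +1; sign now -1; continue with (1/65)
reached (1/65) = 1, so the symbol is -1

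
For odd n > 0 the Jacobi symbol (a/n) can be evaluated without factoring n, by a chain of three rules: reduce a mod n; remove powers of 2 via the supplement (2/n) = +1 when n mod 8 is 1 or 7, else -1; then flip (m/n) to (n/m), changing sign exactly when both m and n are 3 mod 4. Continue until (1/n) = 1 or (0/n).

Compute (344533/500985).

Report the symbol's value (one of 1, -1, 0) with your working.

-1

reciprocity: (344533/500985) = +1·(500985/344533) since 344533 mod 4 = 1, 500985 mod 4 = 1; sign now +1
(500985/344533) = (156452/344533)   [reduce mod 344533]
156452 = 2^2·39113; (2/344533) = -1 since 344533 mod 8 = 5, so (156452/344533) = (-1)^2·(39113/344533); sign now +1
reciprocity: (39113/344533) = +1·(344533/39113) since 39113 mod 4 = 1, 344533 mod 4 = 1; sign now +1
(344533/39113) = (31629/39113)   [reduce mod 39113]
reciprocity: (31629/39113) = +1·(39113/31629) since 31629 mod 4 = 1, 39113 mod 4 = 1; sign now +1
(39113/31629) = (7484/31629)   [reduce mod 31629]
7484 = 2^2·1871; (2/31629) = -1 since 31629 mod 8 = 5, so (7484/31629) = (-1)^2·(1871/31629); sign now +1
reciprocity: (1871/31629) = +1·(31629/1871) since 1871 mod 4 = 3, 31629 mod 4 = 1; sign now +1
(31629/1871) = (1693/1871)   [reduce mod 1871]
reciprocity: (1693/1871) = +1·(1871/1693) since 1693 mod 4 = 1, 1871 mod 4 = 3; sign now +1
(1871/1693) = (178/1693)   [reduce mod 1693]
178 = 2^1·89; (2/1693) = -1 since 1693 mod 8 = 5, so (178/1693) = (-1)^1·(89/1693); sign now -1
reciprocity: (89/1693) = +1·(1693/89) since 89 mod 4 = 1, 1693 mod 4 = 1; sign now -1
(1693/89) = (2/89)   [reduce mod 89]
2 = 2^1·1; (2/89) = +1 since 89 mod 8 = 1, so (2/89) = (+1)^1·(1/89); sign now -1
(1/89) = 1; final value = sign = -1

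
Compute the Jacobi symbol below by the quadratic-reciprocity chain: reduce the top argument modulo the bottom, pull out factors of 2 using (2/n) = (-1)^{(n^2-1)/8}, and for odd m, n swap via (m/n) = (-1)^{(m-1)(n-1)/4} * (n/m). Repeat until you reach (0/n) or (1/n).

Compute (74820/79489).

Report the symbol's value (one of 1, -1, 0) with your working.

factor out 2^2: 74820 = 2^2·18705; with 79489 mod 8 = 1, (2/79489) = +1; sign now +1; continue with (18705/79489)
flip (18705/79489) -> (79489/18705): both odd, 18705 mod 4 = 1, 79489 mod 4 = 1, so the flip contributes +1; sign now +1
(79489/18705): 79489 mod 18705 = 4669, so (79489/18705) = (4669/18705)
flip (4669/18705) -> (18705/4669): both odd, 4669 mod 4 = 1, 18705 mod 4 = 1, so the flip contributes +1; sign now +1
(18705/4669): 18705 mod 4669 = 29, so (18705/4669) = (29/4669)
flip (29/4669) -> (4669/29): both odd, 29 mod 4 = 1, 4669 mod 4 = 1, so the flip contributes +1; sign now +1
(4669/29): 4669 mod 29 = 0, so (4669/29) = (0/29)
reached (0/29); gcd(a, n) > 1, so (0/29) = 0 and the symbol is 0

0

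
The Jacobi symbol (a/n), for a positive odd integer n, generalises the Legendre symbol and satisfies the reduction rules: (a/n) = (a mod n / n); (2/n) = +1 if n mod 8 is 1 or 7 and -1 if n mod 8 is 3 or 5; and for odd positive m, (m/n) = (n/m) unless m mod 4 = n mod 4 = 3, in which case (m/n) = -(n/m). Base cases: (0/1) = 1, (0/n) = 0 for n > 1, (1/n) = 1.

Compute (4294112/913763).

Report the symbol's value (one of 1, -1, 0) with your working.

(4294112/913763) = (639060/913763)   [reduce mod 913763]
639060 = 2^2·159765; (2/913763) = -1 since 913763 mod 8 = 3, so (639060/913763) = (-1)^2·(159765/913763); sign now +1
reciprocity: (159765/913763) = +1·(913763/159765) since 159765 mod 4 = 1, 913763 mod 4 = 3; sign now +1
(913763/159765) = (114938/159765)   [reduce mod 159765]
114938 = 2^1·57469; (2/159765) = -1 since 159765 mod 8 = 5, so (114938/159765) = (-1)^1·(57469/159765); sign now -1
reciprocity: (57469/159765) = +1·(159765/57469) since 57469 mod 4 = 1, 159765 mod 4 = 1; sign now -1
(159765/57469) = (44827/57469)   [reduce mod 57469]
reciprocity: (44827/57469) = +1·(57469/44827) since 44827 mod 4 = 3, 57469 mod 4 = 1; sign now -1
(57469/44827) = (12642/44827)   [reduce mod 44827]
12642 = 2^1·6321; (2/44827) = -1 since 44827 mod 8 = 3, so (12642/44827) = (-1)^1·(6321/44827); sign now +1
reciprocity: (6321/44827) = +1·(44827/6321) since 6321 mod 4 = 1, 44827 mod 4 = 3; sign now +1
(44827/6321) = (580/6321)   [reduce mod 6321]
580 = 2^2·145; (2/6321) = +1 since 6321 mod 8 = 1, so (580/6321) = (+1)^2·(145/6321); sign now +1
reciprocity: (145/6321) = +1·(6321/145) since 145 mod 4 = 1, 6321 mod 4 = 1; sign now +1
(6321/145) = (86/145)   [reduce mod 145]
86 = 2^1·43; (2/145) = +1 since 145 mod 8 = 1, so (86/145) = (+1)^1·(43/145); sign now +1
reciprocity: (43/145) = +1·(145/43) since 43 mod 4 = 3, 145 mod 4 = 1; sign now +1
(145/43) = (16/43)   [reduce mod 43]
16 = 2^4·1; (2/43) = -1 since 43 mod 8 = 3, so (16/43) = (-1)^4·(1/43); sign now +1
(1/43) = 1; final value = sign = +1

1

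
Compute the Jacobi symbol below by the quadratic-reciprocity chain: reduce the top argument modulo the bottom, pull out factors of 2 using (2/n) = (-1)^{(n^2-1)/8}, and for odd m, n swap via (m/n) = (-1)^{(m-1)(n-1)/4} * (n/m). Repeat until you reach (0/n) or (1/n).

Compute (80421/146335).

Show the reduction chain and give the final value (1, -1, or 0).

reciprocity: (80421/146335) = +1·(146335/80421) since 80421 mod 4 = 1, 146335 mod 4 = 3; sign now +1
(146335/80421) = (65914/80421)   [reduce mod 80421]
65914 = 2^1·32957; (2/80421) = -1 since 80421 mod 8 = 5, so (65914/80421) = (-1)^1·(32957/80421); sign now -1
reciprocity: (32957/80421) = +1·(80421/32957) since 32957 mod 4 = 1, 80421 mod 4 = 1; sign now -1
(80421/32957) = (14507/32957)   [reduce mod 32957]
reciprocity: (14507/32957) = +1·(32957/14507) since 14507 mod 4 = 3, 32957 mod 4 = 1; sign now -1
(32957/14507) = (3943/14507)   [reduce mod 14507]
reciprocity: (3943/14507) = -1·(14507/3943) since 3943 mod 4 = 3, 14507 mod 4 = 3; sign now +1
(14507/3943) = (2678/3943)   [reduce mod 3943]
2678 = 2^1·1339; (2/3943) = +1 since 3943 mod 8 = 7, so (2678/3943) = (+1)^1·(1339/3943); sign now +1
reciprocity: (1339/3943) = -1·(3943/1339) since 1339 mod 4 = 3, 3943 mod 4 = 3; sign now -1
(3943/1339) = (1265/1339)   [reduce mod 1339]
reciprocity: (1265/1339) = +1·(1339/1265) since 1265 mod 4 = 1, 1339 mod 4 = 3; sign now -1
(1339/1265) = (74/1265)   [reduce mod 1265]
74 = 2^1·37; (2/1265) = +1 since 1265 mod 8 = 1, so (74/1265) = (+1)^1·(37/1265); sign now -1
reciprocity: (37/1265) = +1·(1265/37) since 37 mod 4 = 1, 1265 mod 4 = 1; sign now -1
(1265/37) = (7/37)   [reduce mod 37]
reciprocity: (7/37) = +1·(37/7) since 7 mod 4 = 3, 37 mod 4 = 1; sign now -1
(37/7) = (2/7)   [reduce mod 7]
2 = 2^1·1; (2/7) = +1 since 7 mod 8 = 7, so (2/7) = (+1)^1·(1/7); sign now -1
(1/7) = 1; final value = sign = -1

-1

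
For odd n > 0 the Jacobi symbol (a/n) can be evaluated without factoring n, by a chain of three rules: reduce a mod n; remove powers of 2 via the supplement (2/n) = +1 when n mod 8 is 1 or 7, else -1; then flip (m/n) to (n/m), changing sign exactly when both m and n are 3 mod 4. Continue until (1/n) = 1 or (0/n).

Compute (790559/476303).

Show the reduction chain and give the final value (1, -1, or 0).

-1

(790559/476303): 790559 mod 476303 = 314256, so (790559/476303) = (314256/476303)
factor out 2^4: 314256 = 2^4·19641; with 476303 mod 8 = 7, (2/476303) = +1; sign now +1; continue with (19641/476303)
flip (19641/476303) -> (476303/19641): both odd, 19641 mod 4 = 1, 476303 mod 4 = 3, so the flip contributes +1; sign now +1
(476303/19641): 476303 mod 19641 = 4919, so (476303/19641) = (4919/19641)
flip (4919/19641) -> (19641/4919): both odd, 4919 mod 4 = 3, 19641 mod 4 = 1, so the flip contributes +1; sign now +1
(19641/4919): 19641 mod 4919 = 4884, so (19641/4919) = (4884/4919)
factor out 2^2: 4884 = 2^2·1221; with 4919 mod 8 = 7, (2/4919) = +1; sign now +1; continue with (1221/4919)
flip (1221/4919) -> (4919/1221): both odd, 1221 mod 4 = 1, 4919 mod 4 = 3, so the flip contributes +1; sign now +1
(4919/1221): 4919 mod 1221 = 35, so (4919/1221) = (35/1221)
flip (35/1221) -> (1221/35): both odd, 35 mod 4 = 3, 1221 mod 4 = 1, so the flip contributes +1; sign now +1
(1221/35): 1221 mod 35 = 31, so (1221/35) = (31/35)
flip (31/35) -> (35/31): both odd, 31 mod 4 = 3, 35 mod 4 = 3, so the flip contributes -1; sign now -1
(35/31): 35 mod 31 = 4, so (35/31) = (4/31)
factor out 2^2: 4 = 2^2·1; with 31 mod 8 = 7, (2/31) = +1; sign now -1; continue with (1/31)
reached (1/31) = 1, so the symbol is -1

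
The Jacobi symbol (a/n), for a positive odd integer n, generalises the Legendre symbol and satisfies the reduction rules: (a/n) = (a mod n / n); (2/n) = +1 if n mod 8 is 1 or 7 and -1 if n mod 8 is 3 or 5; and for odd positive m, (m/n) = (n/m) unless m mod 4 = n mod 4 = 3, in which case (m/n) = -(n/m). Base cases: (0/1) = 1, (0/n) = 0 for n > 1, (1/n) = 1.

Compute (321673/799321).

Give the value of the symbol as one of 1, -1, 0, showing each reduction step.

1

flip (321673/799321) -> (799321/321673): both odd, 321673 mod 4 = 1, 799321 mod 4 = 1, so the flip contributes +1; sign now +1
(799321/321673): 799321 mod 321673 = 155975, so (799321/321673) = (155975/321673)
flip (155975/321673) -> (321673/155975): both odd, 155975 mod 4 = 3, 321673 mod 4 = 1, so the flip contributes +1; sign now +1
(321673/155975): 321673 mod 155975 = 9723, so (321673/155975) = (9723/155975)
flip (9723/155975) -> (155975/9723): both odd, 9723 mod 4 = 3, 155975 mod 4 = 3, so the flip contributes -1; sign now -1
(155975/9723): 155975 mod 9723 = 407, so (155975/9723) = (407/9723)
flip (407/9723) -> (9723/407): both odd, 407 mod 4 = 3, 9723 mod 4 = 3, so the flip contributes -1; sign now +1
(9723/407): 9723 mod 407 = 362, so (9723/407) = (362/407)
factor out 2^1: 362 = 2^1·181; with 407 mod 8 = 7, (2/407) = +1; sign now +1; continue with (181/407)
flip (181/407) -> (407/181): both odd, 181 mod 4 = 1, 407 mod 4 = 3, so the flip contributes +1; sign now +1
(407/181): 407 mod 181 = 45, so (407/181) = (45/181)
flip (45/181) -> (181/45): both odd, 45 mod 4 = 1, 181 mod 4 = 1, so the flip contributes +1; sign now +1
(181/45): 181 mod 45 = 1, so (181/45) = (1/45)
reached (1/45) = 1, so the symbol is +1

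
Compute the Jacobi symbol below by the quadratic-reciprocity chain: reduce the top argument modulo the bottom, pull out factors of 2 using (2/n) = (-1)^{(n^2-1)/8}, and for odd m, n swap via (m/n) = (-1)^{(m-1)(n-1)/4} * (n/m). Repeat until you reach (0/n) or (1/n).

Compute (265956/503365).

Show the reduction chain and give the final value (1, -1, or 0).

factor out 2^2: 265956 = 2^2·66489; with 503365 mod 8 = 5, (2/503365) = -1; sign now +1; continue with (66489/503365)
flip (66489/503365) -> (503365/66489): both odd, 66489 mod 4 = 1, 503365 mod 4 = 1, so the flip contributes +1; sign now +1
(503365/66489): 503365 mod 66489 = 37942, so (503365/66489) = (37942/66489)
factor out 2^1: 37942 = 2^1·18971; with 66489 mod 8 = 1, (2/66489) = +1; sign now +1; continue with (18971/66489)
flip (18971/66489) -> (66489/18971): both odd, 18971 mod 4 = 3, 66489 mod 4 = 1, so the flip contributes +1; sign now +1
(66489/18971): 66489 mod 18971 = 9576, so (66489/18971) = (9576/18971)
factor out 2^3: 9576 = 2^3·1197; with 18971 mod 8 = 3, (2/18971) = -1; sign now -1; continue with (1197/18971)
flip (1197/18971) -> (18971/1197): both odd, 1197 mod 4 = 1, 18971 mod 4 = 3, so the flip contributes +1; sign now -1
(18971/1197): 18971 mod 1197 = 1016, so (18971/1197) = (1016/1197)
factor out 2^3: 1016 = 2^3·127; with 1197 mod 8 = 5, (2/1197) = -1; sign now +1; continue with (127/1197)
flip (127/1197) -> (1197/127): both odd, 127 mod 4 = 3, 1197 mod 4 = 1, so the flip contributes +1; sign now +1
(1197/127): 1197 mod 127 = 54, so (1197/127) = (54/127)
factor out 2^1: 54 = 2^1·27; with 127 mod 8 = 7, (2/127) = +1; sign now +1; continue with (27/127)
flip (27/127) -> (127/27): both odd, 27 mod 4 = 3, 127 mod 4 = 3, so the flip contributes -1; sign now -1
(127/27): 127 mod 27 = 19, so (127/27) = (19/27)
flip (19/27) -> (27/19): both odd, 19 mod 4 = 3, 27 mod 4 = 3, so the flip contributes -1; sign now +1
(27/19): 27 mod 19 = 8, so (27/19) = (8/19)
factor out 2^3: 8 = 2^3·1; with 19 mod 8 = 3, (2/19) = -1; sign now -1; continue with (1/19)
reached (1/19) = 1, so the symbol is -1

-1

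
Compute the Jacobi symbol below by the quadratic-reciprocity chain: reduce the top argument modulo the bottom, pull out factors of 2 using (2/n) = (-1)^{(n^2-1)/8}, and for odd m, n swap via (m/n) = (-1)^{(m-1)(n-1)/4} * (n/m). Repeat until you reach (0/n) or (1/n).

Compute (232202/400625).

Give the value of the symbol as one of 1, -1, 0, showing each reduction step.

1

232202 = 2^1·116101; (2/400625) = +1 since 400625 mod 8 = 1, so (232202/400625) = (+1)^1·(116101/400625); sign now +1
reciprocity: (116101/400625) = +1·(400625/116101) since 116101 mod 4 = 1, 400625 mod 4 = 1; sign now +1
(400625/116101) = (52322/116101)   [reduce mod 116101]
52322 = 2^1·26161; (2/116101) = -1 since 116101 mod 8 = 5, so (52322/116101) = (-1)^1·(26161/116101); sign now -1
reciprocity: (26161/116101) = +1·(116101/26161) since 26161 mod 4 = 1, 116101 mod 4 = 1; sign now -1
(116101/26161) = (11457/26161)   [reduce mod 26161]
reciprocity: (11457/26161) = +1·(26161/11457) since 11457 mod 4 = 1, 26161 mod 4 = 1; sign now -1
(26161/11457) = (3247/11457)   [reduce mod 11457]
reciprocity: (3247/11457) = +1·(11457/3247) since 3247 mod 4 = 3, 11457 mod 4 = 1; sign now -1
(11457/3247) = (1716/3247)   [reduce mod 3247]
1716 = 2^2·429; (2/3247) = +1 since 3247 mod 8 = 7, so (1716/3247) = (+1)^2·(429/3247); sign now -1
reciprocity: (429/3247) = +1·(3247/429) since 429 mod 4 = 1, 3247 mod 4 = 3; sign now -1
(3247/429) = (244/429)   [reduce mod 429]
244 = 2^2·61; (2/429) = -1 since 429 mod 8 = 5, so (244/429) = (-1)^2·(61/429); sign now -1
reciprocity: (61/429) = +1·(429/61) since 61 mod 4 = 1, 429 mod 4 = 1; sign now -1
(429/61) = (2/61)   [reduce mod 61]
2 = 2^1·1; (2/61) = -1 since 61 mod 8 = 5, so (2/61) = (-1)^1·(1/61); sign now +1
(1/61) = 1; final value = sign = +1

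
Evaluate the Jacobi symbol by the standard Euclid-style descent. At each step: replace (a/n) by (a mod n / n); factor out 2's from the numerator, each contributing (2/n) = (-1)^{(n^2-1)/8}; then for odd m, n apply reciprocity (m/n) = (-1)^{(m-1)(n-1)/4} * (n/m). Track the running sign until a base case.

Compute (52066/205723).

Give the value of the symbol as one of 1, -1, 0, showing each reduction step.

0

52066 = 2^1·26033; (2/205723) = -1 since 205723 mod 8 = 3, so (52066/205723) = (-1)^1·(26033/205723); sign now -1
reciprocity: (26033/205723) = +1·(205723/26033) since 26033 mod 4 = 1, 205723 mod 4 = 3; sign now -1
(205723/26033) = (23492/26033)   [reduce mod 26033]
23492 = 2^2·5873; (2/26033) = +1 since 26033 mod 8 = 1, so (23492/26033) = (+1)^2·(5873/26033); sign now -1
reciprocity: (5873/26033) = +1·(26033/5873) since 5873 mod 4 = 1, 26033 mod 4 = 1; sign now -1
(26033/5873) = (2541/5873)   [reduce mod 5873]
reciprocity: (2541/5873) = +1·(5873/2541) since 2541 mod 4 = 1, 5873 mod 4 = 1; sign now -1
(5873/2541) = (791/2541)   [reduce mod 2541]
reciprocity: (791/2541) = +1·(2541/791) since 791 mod 4 = 3, 2541 mod 4 = 1; sign now -1
(2541/791) = (168/791)   [reduce mod 791]
168 = 2^3·21; (2/791) = +1 since 791 mod 8 = 7, so (168/791) = (+1)^3·(21/791); sign now -1
reciprocity: (21/791) = +1·(791/21) since 21 mod 4 = 1, 791 mod 4 = 3; sign now -1
(791/21) = (14/21)   [reduce mod 21]
14 = 2^1·7; (2/21) = -1 since 21 mod 8 = 5, so (14/21) = (-1)^1·(7/21); sign now +1
reciprocity: (7/21) = +1·(21/7) since 7 mod 4 = 3, 21 mod 4 = 1; sign now +1
(21/7) = (0/7)   [reduce mod 7]
(0/7) = 0   [gcd(a, n) > 1]; final value = 0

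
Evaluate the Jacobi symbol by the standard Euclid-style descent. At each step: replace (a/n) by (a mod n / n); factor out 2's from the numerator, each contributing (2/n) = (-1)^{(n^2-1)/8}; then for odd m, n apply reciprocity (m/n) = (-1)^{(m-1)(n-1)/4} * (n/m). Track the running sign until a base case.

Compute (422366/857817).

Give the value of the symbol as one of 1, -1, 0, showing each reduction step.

422366 = 2^1·211183; (2/857817) = +1 since 857817 mod 8 = 1, so (422366/857817) = (+1)^1·(211183/857817); sign now +1
reciprocity: (211183/857817) = +1·(857817/211183) since 211183 mod 4 = 3, 857817 mod 4 = 1; sign now +1
(857817/211183) = (13085/211183)   [reduce mod 211183]
reciprocity: (13085/211183) = +1·(211183/13085) since 13085 mod 4 = 1, 211183 mod 4 = 3; sign now +1
(211183/13085) = (1823/13085)   [reduce mod 13085]
reciprocity: (1823/13085) = +1·(13085/1823) since 1823 mod 4 = 3, 13085 mod 4 = 1; sign now +1
(13085/1823) = (324/1823)   [reduce mod 1823]
324 = 2^2·81; (2/1823) = +1 since 1823 mod 8 = 7, so (324/1823) = (+1)^2·(81/1823); sign now +1
reciprocity: (81/1823) = +1·(1823/81) since 81 mod 4 = 1, 1823 mod 4 = 3; sign now +1
(1823/81) = (41/81)   [reduce mod 81]
reciprocity: (41/81) = +1·(81/41) since 41 mod 4 = 1, 81 mod 4 = 1; sign now +1
(81/41) = (40/41)   [reduce mod 41]
40 = 2^3·5; (2/41) = +1 since 41 mod 8 = 1, so (40/41) = (+1)^3·(5/41); sign now +1
reciprocity: (5/41) = +1·(41/5) since 5 mod 4 = 1, 41 mod 4 = 1; sign now +1
(41/5) = (1/5)   [reduce mod 5]
(1/5) = 1; final value = sign = +1

1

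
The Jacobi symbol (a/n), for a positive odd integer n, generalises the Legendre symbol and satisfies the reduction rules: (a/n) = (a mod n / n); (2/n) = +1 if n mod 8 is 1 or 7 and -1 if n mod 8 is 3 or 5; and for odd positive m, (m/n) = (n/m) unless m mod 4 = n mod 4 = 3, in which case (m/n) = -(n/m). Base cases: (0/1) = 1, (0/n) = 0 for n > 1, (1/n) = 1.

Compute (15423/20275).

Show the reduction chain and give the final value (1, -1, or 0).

-1

reciprocity: (15423/20275) = -1·(20275/15423) since 15423 mod 4 = 3, 20275 mod 4 = 3; sign now -1
(20275/15423) = (4852/15423)   [reduce mod 15423]
4852 = 2^2·1213; (2/15423) = +1 since 15423 mod 8 = 7, so (4852/15423) = (+1)^2·(1213/15423); sign now -1
reciprocity: (1213/15423) = +1·(15423/1213) since 1213 mod 4 = 1, 15423 mod 4 = 3; sign now -1
(15423/1213) = (867/1213)   [reduce mod 1213]
reciprocity: (867/1213) = +1·(1213/867) since 867 mod 4 = 3, 1213 mod 4 = 1; sign now -1
(1213/867) = (346/867)   [reduce mod 867]
346 = 2^1·173; (2/867) = -1 since 867 mod 8 = 3, so (346/867) = (-1)^1·(173/867); sign now +1
reciprocity: (173/867) = +1·(867/173) since 173 mod 4 = 1, 867 mod 4 = 3; sign now +1
(867/173) = (2/173)   [reduce mod 173]
2 = 2^1·1; (2/173) = -1 since 173 mod 8 = 5, so (2/173) = (-1)^1·(1/173); sign now -1
(1/173) = 1; final value = sign = -1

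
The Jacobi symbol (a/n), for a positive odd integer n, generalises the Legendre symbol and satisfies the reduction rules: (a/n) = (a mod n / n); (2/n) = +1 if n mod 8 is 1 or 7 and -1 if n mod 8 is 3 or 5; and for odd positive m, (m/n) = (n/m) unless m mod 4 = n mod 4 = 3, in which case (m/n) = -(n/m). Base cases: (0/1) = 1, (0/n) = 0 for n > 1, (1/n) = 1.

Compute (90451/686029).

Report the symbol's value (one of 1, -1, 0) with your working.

reciprocity: (90451/686029) = +1·(686029/90451) since 90451 mod 4 = 3, 686029 mod 4 = 1; sign now +1
(686029/90451) = (52872/90451)   [reduce mod 90451]
52872 = 2^3·6609; (2/90451) = -1 since 90451 mod 8 = 3, so (52872/90451) = (-1)^3·(6609/90451); sign now -1
reciprocity: (6609/90451) = +1·(90451/6609) since 6609 mod 4 = 1, 90451 mod 4 = 3; sign now -1
(90451/6609) = (4534/6609)   [reduce mod 6609]
4534 = 2^1·2267; (2/6609) = +1 since 6609 mod 8 = 1, so (4534/6609) = (+1)^1·(2267/6609); sign now -1
reciprocity: (2267/6609) = +1·(6609/2267) since 2267 mod 4 = 3, 6609 mod 4 = 1; sign now -1
(6609/2267) = (2075/2267)   [reduce mod 2267]
reciprocity: (2075/2267) = -1·(2267/2075) since 2075 mod 4 = 3, 2267 mod 4 = 3; sign now +1
(2267/2075) = (192/2075)   [reduce mod 2075]
192 = 2^6·3; (2/2075) = -1 since 2075 mod 8 = 3, so (192/2075) = (-1)^6·(3/2075); sign now +1
reciprocity: (3/2075) = -1·(2075/3) since 3 mod 4 = 3, 2075 mod 4 = 3; sign now -1
(2075/3) = (2/3)   [reduce mod 3]
2 = 2^1·1; (2/3) = -1 since 3 mod 8 = 3, so (2/3) = (-1)^1·(1/3); sign now +1
(1/3) = 1; final value = sign = +1

1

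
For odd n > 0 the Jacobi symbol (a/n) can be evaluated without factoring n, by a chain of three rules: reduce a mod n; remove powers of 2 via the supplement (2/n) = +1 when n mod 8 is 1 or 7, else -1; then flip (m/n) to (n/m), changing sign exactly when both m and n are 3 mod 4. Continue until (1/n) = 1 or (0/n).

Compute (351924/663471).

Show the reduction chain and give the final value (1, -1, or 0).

0

351924 = 2^2·87981; (2/663471) = +1 since 663471 mod 8 = 7, so (351924/663471) = (+1)^2·(87981/663471); sign now +1
reciprocity: (87981/663471) = +1·(663471/87981) since 87981 mod 4 = 1, 663471 mod 4 = 3; sign now +1
(663471/87981) = (47604/87981)   [reduce mod 87981]
47604 = 2^2·11901; (2/87981) = -1 since 87981 mod 8 = 5, so (47604/87981) = (-1)^2·(11901/87981); sign now +1
reciprocity: (11901/87981) = +1·(87981/11901) since 11901 mod 4 = 1, 87981 mod 4 = 1; sign now +1
(87981/11901) = (4674/11901)   [reduce mod 11901]
4674 = 2^1·2337; (2/11901) = -1 since 11901 mod 8 = 5, so (4674/11901) = (-1)^1·(2337/11901); sign now -1
reciprocity: (2337/11901) = +1·(11901/2337) since 2337 mod 4 = 1, 11901 mod 4 = 1; sign now -1
(11901/2337) = (216/2337)   [reduce mod 2337]
216 = 2^3·27; (2/2337) = +1 since 2337 mod 8 = 1, so (216/2337) = (+1)^3·(27/2337); sign now -1
reciprocity: (27/2337) = +1·(2337/27) since 27 mod 4 = 3, 2337 mod 4 = 1; sign now -1
(2337/27) = (15/27)   [reduce mod 27]
reciprocity: (15/27) = -1·(27/15) since 15 mod 4 = 3, 27 mod 4 = 3; sign now +1
(27/15) = (12/15)   [reduce mod 15]
12 = 2^2·3; (2/15) = +1 since 15 mod 8 = 7, so (12/15) = (+1)^2·(3/15); sign now +1
reciprocity: (3/15) = -1·(15/3) since 3 mod 4 = 3, 15 mod 4 = 3; sign now -1
(15/3) = (0/3)   [reduce mod 3]
(0/3) = 0   [gcd(a, n) > 1]; final value = 0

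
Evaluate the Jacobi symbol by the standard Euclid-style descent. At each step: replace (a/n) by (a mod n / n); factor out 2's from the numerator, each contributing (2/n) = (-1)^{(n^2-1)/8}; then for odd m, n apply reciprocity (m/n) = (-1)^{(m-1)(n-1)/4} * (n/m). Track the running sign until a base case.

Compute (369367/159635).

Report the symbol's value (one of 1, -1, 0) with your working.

1

(369367/159635) = (50097/159635)   [reduce mod 159635]
reciprocity: (50097/159635) = +1·(159635/50097) since 50097 mod 4 = 1, 159635 mod 4 = 3; sign now +1
(159635/50097) = (9344/50097)   [reduce mod 50097]
9344 = 2^7·73; (2/50097) = +1 since 50097 mod 8 = 1, so (9344/50097) = (+1)^7·(73/50097); sign now +1
reciprocity: (73/50097) = +1·(50097/73) since 73 mod 4 = 1, 50097 mod 4 = 1; sign now +1
(50097/73) = (19/73)   [reduce mod 73]
reciprocity: (19/73) = +1·(73/19) since 19 mod 4 = 3, 73 mod 4 = 1; sign now +1
(73/19) = (16/19)   [reduce mod 19]
16 = 2^4·1; (2/19) = -1 since 19 mod 8 = 3, so (16/19) = (-1)^4·(1/19); sign now +1
(1/19) = 1; final value = sign = +1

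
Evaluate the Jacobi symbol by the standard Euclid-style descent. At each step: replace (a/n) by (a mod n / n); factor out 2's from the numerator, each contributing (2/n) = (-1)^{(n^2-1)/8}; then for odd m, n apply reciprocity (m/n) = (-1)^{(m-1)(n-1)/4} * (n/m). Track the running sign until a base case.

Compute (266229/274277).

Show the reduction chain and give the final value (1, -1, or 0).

-1

reciprocity: (266229/274277) = +1·(274277/266229) since 266229 mod 4 = 1, 274277 mod 4 = 1; sign now +1
(274277/266229) = (8048/266229)   [reduce mod 266229]
8048 = 2^4·503; (2/266229) = -1 since 266229 mod 8 = 5, so (8048/266229) = (-1)^4·(503/266229); sign now +1
reciprocity: (503/266229) = +1·(266229/503) since 503 mod 4 = 3, 266229 mod 4 = 1; sign now +1
(266229/503) = (142/503)   [reduce mod 503]
142 = 2^1·71; (2/503) = +1 since 503 mod 8 = 7, so (142/503) = (+1)^1·(71/503); sign now +1
reciprocity: (71/503) = -1·(503/71) since 71 mod 4 = 3, 503 mod 4 = 3; sign now -1
(503/71) = (6/71)   [reduce mod 71]
6 = 2^1·3; (2/71) = +1 since 71 mod 8 = 7, so (6/71) = (+1)^1·(3/71); sign now -1
reciprocity: (3/71) = -1·(71/3) since 3 mod 4 = 3, 71 mod 4 = 3; sign now +1
(71/3) = (2/3)   [reduce mod 3]
2 = 2^1·1; (2/3) = -1 since 3 mod 8 = 3, so (2/3) = (-1)^1·(1/3); sign now -1
(1/3) = 1; final value = sign = -1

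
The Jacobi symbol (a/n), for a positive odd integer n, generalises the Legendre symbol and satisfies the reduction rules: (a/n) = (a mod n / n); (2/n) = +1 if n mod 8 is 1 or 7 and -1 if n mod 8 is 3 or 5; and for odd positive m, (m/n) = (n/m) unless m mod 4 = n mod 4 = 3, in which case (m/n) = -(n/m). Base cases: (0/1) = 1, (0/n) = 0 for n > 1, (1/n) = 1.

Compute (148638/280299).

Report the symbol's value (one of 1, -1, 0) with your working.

148638 = 2^1·74319; (2/280299) = -1 since 280299 mod 8 = 3, so (148638/280299) = (-1)^1·(74319/280299); sign now -1
reciprocity: (74319/280299) = -1·(280299/74319) since 74319 mod 4 = 3, 280299 mod 4 = 3; sign now +1
(280299/74319) = (57342/74319)   [reduce mod 74319]
57342 = 2^1·28671; (2/74319) = +1 since 74319 mod 8 = 7, so (57342/74319) = (+1)^1·(28671/74319); sign now +1
reciprocity: (28671/74319) = -1·(74319/28671) since 28671 mod 4 = 3, 74319 mod 4 = 3; sign now -1
(74319/28671) = (16977/28671)   [reduce mod 28671]
reciprocity: (16977/28671) = +1·(28671/16977) since 16977 mod 4 = 1, 28671 mod 4 = 3; sign now -1
(28671/16977) = (11694/16977)   [reduce mod 16977]
11694 = 2^1·5847; (2/16977) = +1 since 16977 mod 8 = 1, so (11694/16977) = (+1)^1·(5847/16977); sign now -1
reciprocity: (5847/16977) = +1·(16977/5847) since 5847 mod 4 = 3, 16977 mod 4 = 1; sign now -1
(16977/5847) = (5283/5847)   [reduce mod 5847]
reciprocity: (5283/5847) = -1·(5847/5283) since 5283 mod 4 = 3, 5847 mod 4 = 3; sign now +1
(5847/5283) = (564/5283)   [reduce mod 5283]
564 = 2^2·141; (2/5283) = -1 since 5283 mod 8 = 3, so (564/5283) = (-1)^2·(141/5283); sign now +1
reciprocity: (141/5283) = +1·(5283/141) since 141 mod 4 = 1, 5283 mod 4 = 3; sign now +1
(5283/141) = (66/141)   [reduce mod 141]
66 = 2^1·33; (2/141) = -1 since 141 mod 8 = 5, so (66/141) = (-1)^1·(33/141); sign now -1
reciprocity: (33/141) = +1·(141/33) since 33 mod 4 = 1, 141 mod 4 = 1; sign now -1
(141/33) = (9/33)   [reduce mod 33]
reciprocity: (9/33) = +1·(33/9) since 9 mod 4 = 1, 33 mod 4 = 1; sign now -1
(33/9) = (6/9)   [reduce mod 9]
6 = 2^1·3; (2/9) = +1 since 9 mod 8 = 1, so (6/9) = (+1)^1·(3/9); sign now -1
reciprocity: (3/9) = +1·(9/3) since 3 mod 4 = 3, 9 mod 4 = 1; sign now -1
(9/3) = (0/3)   [reduce mod 3]
(0/3) = 0   [gcd(a, n) > 1]; final value = 0

0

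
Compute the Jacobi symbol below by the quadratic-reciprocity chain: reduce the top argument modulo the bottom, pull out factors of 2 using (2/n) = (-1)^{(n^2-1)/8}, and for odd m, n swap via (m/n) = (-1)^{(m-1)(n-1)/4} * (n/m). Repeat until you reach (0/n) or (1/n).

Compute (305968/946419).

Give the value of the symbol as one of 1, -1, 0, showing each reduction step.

1

305968 = 2^4·19123; (2/946419) = -1 since 946419 mod 8 = 3, so (305968/946419) = (-1)^4·(19123/946419); sign now +1
reciprocity: (19123/946419) = -1·(946419/19123) since 19123 mod 4 = 3, 946419 mod 4 = 3; sign now -1
(946419/19123) = (9392/19123)   [reduce mod 19123]
9392 = 2^4·587; (2/19123) = -1 since 19123 mod 8 = 3, so (9392/19123) = (-1)^4·(587/19123); sign now -1
reciprocity: (587/19123) = -1·(19123/587) since 587 mod 4 = 3, 19123 mod 4 = 3; sign now +1
(19123/587) = (339/587)   [reduce mod 587]
reciprocity: (339/587) = -1·(587/339) since 339 mod 4 = 3, 587 mod 4 = 3; sign now -1
(587/339) = (248/339)   [reduce mod 339]
248 = 2^3·31; (2/339) = -1 since 339 mod 8 = 3, so (248/339) = (-1)^3·(31/339); sign now +1
reciprocity: (31/339) = -1·(339/31) since 31 mod 4 = 3, 339 mod 4 = 3; sign now -1
(339/31) = (29/31)   [reduce mod 31]
reciprocity: (29/31) = +1·(31/29) since 29 mod 4 = 1, 31 mod 4 = 3; sign now -1
(31/29) = (2/29)   [reduce mod 29]
2 = 2^1·1; (2/29) = -1 since 29 mod 8 = 5, so (2/29) = (-1)^1·(1/29); sign now +1
(1/29) = 1; final value = sign = +1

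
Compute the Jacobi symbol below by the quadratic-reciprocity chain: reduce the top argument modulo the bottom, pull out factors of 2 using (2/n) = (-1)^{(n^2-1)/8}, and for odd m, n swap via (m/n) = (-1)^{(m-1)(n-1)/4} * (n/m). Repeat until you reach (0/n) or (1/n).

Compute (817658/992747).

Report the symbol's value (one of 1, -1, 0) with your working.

817658 = 2^1·408829; (2/992747) = -1 since 992747 mod 8 = 3, so (817658/992747) = (-1)^1·(408829/992747); sign now -1
reciprocity: (408829/992747) = +1·(992747/408829) since 408829 mod 4 = 1, 992747 mod 4 = 3; sign now -1
(992747/408829) = (175089/408829)   [reduce mod 408829]
reciprocity: (175089/408829) = +1·(408829/175089) since 175089 mod 4 = 1, 408829 mod 4 = 1; sign now -1
(408829/175089) = (58651/175089)   [reduce mod 175089]
reciprocity: (58651/175089) = +1·(175089/58651) since 58651 mod 4 = 3, 175089 mod 4 = 1; sign now -1
(175089/58651) = (57787/58651)   [reduce mod 58651]
reciprocity: (57787/58651) = -1·(58651/57787) since 57787 mod 4 = 3, 58651 mod 4 = 3; sign now +1
(58651/57787) = (864/57787)   [reduce mod 57787]
864 = 2^5·27; (2/57787) = -1 since 57787 mod 8 = 3, so (864/57787) = (-1)^5·(27/57787); sign now -1
reciprocity: (27/57787) = -1·(57787/27) since 27 mod 4 = 3, 57787 mod 4 = 3; sign now +1
(57787/27) = (7/27)   [reduce mod 27]
reciprocity: (7/27) = -1·(27/7) since 7 mod 4 = 3, 27 mod 4 = 3; sign now -1
(27/7) = (6/7)   [reduce mod 7]
6 = 2^1·3; (2/7) = +1 since 7 mod 8 = 7, so (6/7) = (+1)^1·(3/7); sign now -1
reciprocity: (3/7) = -1·(7/3) since 3 mod 4 = 3, 7 mod 4 = 3; sign now +1
(7/3) = (1/3)   [reduce mod 3]
(1/3) = 1; final value = sign = +1

1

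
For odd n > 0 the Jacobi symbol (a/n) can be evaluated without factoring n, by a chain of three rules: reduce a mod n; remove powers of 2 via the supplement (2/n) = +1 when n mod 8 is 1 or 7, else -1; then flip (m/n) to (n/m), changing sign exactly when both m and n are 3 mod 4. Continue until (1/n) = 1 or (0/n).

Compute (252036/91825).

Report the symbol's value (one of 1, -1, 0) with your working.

-1

(252036/91825) = (68386/91825)   [reduce mod 91825]
68386 = 2^1·34193; (2/91825) = +1 since 91825 mod 8 = 1, so (68386/91825) = (+1)^1·(34193/91825); sign now +1
reciprocity: (34193/91825) = +1·(91825/34193) since 34193 mod 4 = 1, 91825 mod 4 = 1; sign now +1
(91825/34193) = (23439/34193)   [reduce mod 34193]
reciprocity: (23439/34193) = +1·(34193/23439) since 23439 mod 4 = 3, 34193 mod 4 = 1; sign now +1
(34193/23439) = (10754/23439)   [reduce mod 23439]
10754 = 2^1·5377; (2/23439) = +1 since 23439 mod 8 = 7, so (10754/23439) = (+1)^1·(5377/23439); sign now +1
reciprocity: (5377/23439) = +1·(23439/5377) since 5377 mod 4 = 1, 23439 mod 4 = 3; sign now +1
(23439/5377) = (1931/5377)   [reduce mod 5377]
reciprocity: (1931/5377) = +1·(5377/1931) since 1931 mod 4 = 3, 5377 mod 4 = 1; sign now +1
(5377/1931) = (1515/1931)   [reduce mod 1931]
reciprocity: (1515/1931) = -1·(1931/1515) since 1515 mod 4 = 3, 1931 mod 4 = 3; sign now -1
(1931/1515) = (416/1515)   [reduce mod 1515]
416 = 2^5·13; (2/1515) = -1 since 1515 mod 8 = 3, so (416/1515) = (-1)^5·(13/1515); sign now +1
reciprocity: (13/1515) = +1·(1515/13) since 13 mod 4 = 1, 1515 mod 4 = 3; sign now +1
(1515/13) = (7/13)   [reduce mod 13]
reciprocity: (7/13) = +1·(13/7) since 7 mod 4 = 3, 13 mod 4 = 1; sign now +1
(13/7) = (6/7)   [reduce mod 7]
6 = 2^1·3; (2/7) = +1 since 7 mod 8 = 7, so (6/7) = (+1)^1·(3/7); sign now +1
reciprocity: (3/7) = -1·(7/3) since 3 mod 4 = 3, 7 mod 4 = 3; sign now -1
(7/3) = (1/3)   [reduce mod 3]
(1/3) = 1; final value = sign = -1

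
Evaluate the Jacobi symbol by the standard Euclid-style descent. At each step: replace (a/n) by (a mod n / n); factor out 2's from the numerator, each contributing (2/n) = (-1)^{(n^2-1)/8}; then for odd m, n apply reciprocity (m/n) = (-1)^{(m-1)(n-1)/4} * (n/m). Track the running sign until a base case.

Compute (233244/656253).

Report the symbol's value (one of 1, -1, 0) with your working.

factor out 2^2: 233244 = 2^2·58311; with 656253 mod 8 = 5, (2/656253) = -1; sign now +1; continue with (58311/656253)
flip (58311/656253) -> (656253/58311): both odd, 58311 mod 4 = 3, 656253 mod 4 = 1, so the flip contributes +1; sign now +1
(656253/58311): 656253 mod 58311 = 14832, so (656253/58311) = (14832/58311)
factor out 2^4: 14832 = 2^4·927; with 58311 mod 8 = 7, (2/58311) = +1; sign now +1; continue with (927/58311)
flip (927/58311) -> (58311/927): both odd, 927 mod 4 = 3, 58311 mod 4 = 3, so the flip contributes -1; sign now -1
(58311/927): 58311 mod 927 = 837, so (58311/927) = (837/927)
flip (837/927) -> (927/837): both odd, 837 mod 4 = 1, 927 mod 4 = 3, so the flip contributes +1; sign now -1
(927/837): 927 mod 837 = 90, so (927/837) = (90/837)
factor out 2^1: 90 = 2^1·45; with 837 mod 8 = 5, (2/837) = -1; sign now +1; continue with (45/837)
flip (45/837) -> (837/45): both odd, 45 mod 4 = 1, 837 mod 4 = 1, so the flip contributes +1; sign now +1
(837/45): 837 mod 45 = 27, so (837/45) = (27/45)
flip (27/45) -> (45/27): both odd, 27 mod 4 = 3, 45 mod 4 = 1, so the flip contributes +1; sign now +1
(45/27): 45 mod 27 = 18, so (45/27) = (18/27)
factor out 2^1: 18 = 2^1·9; with 27 mod 8 = 3, (2/27) = -1; sign now -1; continue with (9/27)
flip (9/27) -> (27/9): both odd, 9 mod 4 = 1, 27 mod 4 = 3, so the flip contributes +1; sign now -1
(27/9): 27 mod 9 = 0, so (27/9) = (0/9)
reached (0/9); gcd(a, n) > 1, so (0/9) = 0 and the symbol is 0

0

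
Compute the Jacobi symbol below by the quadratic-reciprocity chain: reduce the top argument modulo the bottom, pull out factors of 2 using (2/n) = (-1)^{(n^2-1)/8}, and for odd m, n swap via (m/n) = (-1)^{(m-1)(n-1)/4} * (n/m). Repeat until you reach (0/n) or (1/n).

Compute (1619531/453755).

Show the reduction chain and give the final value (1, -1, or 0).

(1619531/453755): 1619531 mod 453755 = 258266, so (1619531/453755) = (258266/453755)
factor out 2^1: 258266 = 2^1·129133; with 453755 mod 8 = 3, (2/453755) = -1; sign now -1; continue with (129133/453755)
flip (129133/453755) -> (453755/129133): both odd, 129133 mod 4 = 1, 453755 mod 4 = 3, so the flip contributes +1; sign now -1
(453755/129133): 453755 mod 129133 = 66356, so (453755/129133) = (66356/129133)
factor out 2^2: 66356 = 2^2·16589; with 129133 mod 8 = 5, (2/129133) = -1; sign now -1; continue with (16589/129133)
flip (16589/129133) -> (129133/16589): both odd, 16589 mod 4 = 1, 129133 mod 4 = 1, so the flip contributes +1; sign now -1
(129133/16589): 129133 mod 16589 = 13010, so (129133/16589) = (13010/16589)
factor out 2^1: 13010 = 2^1·6505; with 16589 mod 8 = 5, (2/16589) = -1; sign now +1; continue with (6505/16589)
flip (6505/16589) -> (16589/6505): both odd, 6505 mod 4 = 1, 16589 mod 4 = 1, so the flip contributes +1; sign now +1
(16589/6505): 16589 mod 6505 = 3579, so (16589/6505) = (3579/6505)
flip (3579/6505) -> (6505/3579): both odd, 3579 mod 4 = 3, 6505 mod 4 = 1, so the flip contributes +1; sign now +1
(6505/3579): 6505 mod 3579 = 2926, so (6505/3579) = (2926/3579)
factor out 2^1: 2926 = 2^1·1463; with 3579 mod 8 = 3, (2/3579) = -1; sign now -1; continue with (1463/3579)
flip (1463/3579) -> (3579/1463): both odd, 1463 mod 4 = 3, 3579 mod 4 = 3, so the flip contributes -1; sign now +1
(3579/1463): 3579 mod 1463 = 653, so (3579/1463) = (653/1463)
flip (653/1463) -> (1463/653): both odd, 653 mod 4 = 1, 1463 mod 4 = 3, so the flip contributes +1; sign now +1
(1463/653): 1463 mod 653 = 157, so (1463/653) = (157/653)
flip (157/653) -> (653/157): both odd, 157 mod 4 = 1, 653 mod 4 = 1, so the flip contributes +1; sign now +1
(653/157): 653 mod 157 = 25, so (653/157) = (25/157)
flip (25/157) -> (157/25): both odd, 25 mod 4 = 1, 157 mod 4 = 1, so the flip contributes +1; sign now +1
(157/25): 157 mod 25 = 7, so (157/25) = (7/25)
flip (7/25) -> (25/7): both odd, 7 mod 4 = 3, 25 mod 4 = 1, so the flip contributes +1; sign now +1
(25/7): 25 mod 7 = 4, so (25/7) = (4/7)
factor out 2^2: 4 = 2^2·1; with 7 mod 8 = 7, (2/7) = +1; sign now +1; continue with (1/7)
reached (1/7) = 1, so the symbol is +1

1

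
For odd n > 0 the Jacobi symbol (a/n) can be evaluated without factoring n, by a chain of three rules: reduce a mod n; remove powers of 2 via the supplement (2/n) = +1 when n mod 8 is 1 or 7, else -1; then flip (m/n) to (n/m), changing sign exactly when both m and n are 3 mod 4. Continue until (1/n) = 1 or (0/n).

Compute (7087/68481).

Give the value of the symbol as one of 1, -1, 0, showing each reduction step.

-1

reciprocity: (7087/68481) = +1·(68481/7087) since 7087 mod 4 = 3, 68481 mod 4 = 1; sign now +1
(68481/7087) = (4698/7087)   [reduce mod 7087]
4698 = 2^1·2349; (2/7087) = +1 since 7087 mod 8 = 7, so (4698/7087) = (+1)^1·(2349/7087); sign now +1
reciprocity: (2349/7087) = +1·(7087/2349) since 2349 mod 4 = 1, 7087 mod 4 = 3; sign now +1
(7087/2349) = (40/2349)   [reduce mod 2349]
40 = 2^3·5; (2/2349) = -1 since 2349 mod 8 = 5, so (40/2349) = (-1)^3·(5/2349); sign now -1
reciprocity: (5/2349) = +1·(2349/5) since 5 mod 4 = 1, 2349 mod 4 = 1; sign now -1
(2349/5) = (4/5)   [reduce mod 5]
4 = 2^2·1; (2/5) = -1 since 5 mod 8 = 5, so (4/5) = (-1)^2·(1/5); sign now -1
(1/5) = 1; final value = sign = -1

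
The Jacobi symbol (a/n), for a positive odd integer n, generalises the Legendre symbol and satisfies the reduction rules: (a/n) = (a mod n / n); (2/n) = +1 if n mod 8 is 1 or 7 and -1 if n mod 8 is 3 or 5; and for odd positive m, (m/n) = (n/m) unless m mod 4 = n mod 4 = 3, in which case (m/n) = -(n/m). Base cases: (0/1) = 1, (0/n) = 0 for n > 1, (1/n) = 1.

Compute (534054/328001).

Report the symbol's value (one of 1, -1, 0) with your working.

-1

(534054/328001): 534054 mod 328001 = 206053, so (534054/328001) = (206053/328001)
flip (206053/328001) -> (328001/206053): both odd, 206053 mod 4 = 1, 328001 mod 4 = 1, so the flip contributes +1; sign now +1
(328001/206053): 328001 mod 206053 = 121948, so (328001/206053) = (121948/206053)
factor out 2^2: 121948 = 2^2·30487; with 206053 mod 8 = 5, (2/206053) = -1; sign now +1; continue with (30487/206053)
flip (30487/206053) -> (206053/30487): both odd, 30487 mod 4 = 3, 206053 mod 4 = 1, so the flip contributes +1; sign now +1
(206053/30487): 206053 mod 30487 = 23131, so (206053/30487) = (23131/30487)
flip (23131/30487) -> (30487/23131): both odd, 23131 mod 4 = 3, 30487 mod 4 = 3, so the flip contributes -1; sign now -1
(30487/23131): 30487 mod 23131 = 7356, so (30487/23131) = (7356/23131)
factor out 2^2: 7356 = 2^2·1839; with 23131 mod 8 = 3, (2/23131) = -1; sign now -1; continue with (1839/23131)
flip (1839/23131) -> (23131/1839): both odd, 1839 mod 4 = 3, 23131 mod 4 = 3, so the flip contributes -1; sign now +1
(23131/1839): 23131 mod 1839 = 1063, so (23131/1839) = (1063/1839)
flip (1063/1839) -> (1839/1063): both odd, 1063 mod 4 = 3, 1839 mod 4 = 3, so the flip contributes -1; sign now -1
(1839/1063): 1839 mod 1063 = 776, so (1839/1063) = (776/1063)
factor out 2^3: 776 = 2^3·97; with 1063 mod 8 = 7, (2/1063) = +1; sign now -1; continue with (97/1063)
flip (97/1063) -> (1063/97): both odd, 97 mod 4 = 1, 1063 mod 4 = 3, so the flip contributes +1; sign now -1
(1063/97): 1063 mod 97 = 93, so (1063/97) = (93/97)
flip (93/97) -> (97/93): both odd, 93 mod 4 = 1, 97 mod 4 = 1, so the flip contributes +1; sign now -1
(97/93): 97 mod 93 = 4, so (97/93) = (4/93)
factor out 2^2: 4 = 2^2·1; with 93 mod 8 = 5, (2/93) = -1; sign now -1; continue with (1/93)
reached (1/93) = 1, so the symbol is -1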